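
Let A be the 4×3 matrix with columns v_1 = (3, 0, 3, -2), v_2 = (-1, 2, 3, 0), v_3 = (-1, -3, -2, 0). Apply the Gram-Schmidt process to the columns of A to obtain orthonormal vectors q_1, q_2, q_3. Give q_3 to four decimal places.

q_1 = v_1/‖v_1‖ = (3, 0, 3, -2)/4.6904 = (0.6396, 0.0000, 0.6396, -0.4264).
r_{12} = q_1·v_2 = 1.2792.
u_2 = v_2 − 1.2792·q_1 = (-1.8182, 2.0000, 2.1818, 0.5455).
‖u_2‖ = 3.5162, so q_2 = (-0.5171, 0.5688, 0.6205, 0.1551).
r_{13} = q_1·v_3 = -1.9188; r_{23} = q_2·v_3 = -2.4303.
u_3 = v_3 + 1.9188·q_1 + 2.4303·q_2 = (-1.0294, -1.6176, 0.7353, -0.4412).
‖u_3‖ = 2.1004, so q_3 = (-0.4901, -0.7702, 0.3501, -0.2100).

q_3 = (-0.4901, -0.7702, 0.3501, -0.2100)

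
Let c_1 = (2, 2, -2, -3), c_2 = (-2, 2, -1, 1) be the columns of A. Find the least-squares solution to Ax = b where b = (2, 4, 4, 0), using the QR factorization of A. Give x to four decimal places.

q_1 = c_1/‖c_1‖ = (2, 2, -2, -3)/4.5826 = (0.4364, 0.4364, -0.4364, -0.6547).
r_{12} = q_1·c_2 = -0.2182.
u_2 = c_2 + 0.2182·q_1 = (-1.9048, 2.0952, -1.0952, 0.8571).
‖u_2‖ = 3.1547, so q_2 = (-0.6038, 0.6642, -0.3472, 0.2717).
Qᵀb = (0.8729, 0.0604).
Back-substitute: x_2 = 0.0604/3.1547 = 0.0191.
x_1 = (0.8729 + 0.2182·0.0191)/4.5826 = 0.1914.

x = (0.1914, 0.0191)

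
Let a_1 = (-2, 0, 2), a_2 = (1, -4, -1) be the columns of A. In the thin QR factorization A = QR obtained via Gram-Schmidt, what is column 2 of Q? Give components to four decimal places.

e_2 = (0.0000, -1.0000, 0.0000)

a_1 = (-2, 0, 2); ‖a_1‖ = 2.8284, so e_1 = (-0.7071, 0.0000, 0.7071).
e_1·a_2 = (-0.7071)·1 + 0.0000·(-4) + 0.7071·(-1) = -1.4142.
u_2 = a_2 + 1.4142·e_1 = (0.0000, -4.0000, 0.0000).
‖u_2‖ = 4.0000, so e_2 = (0.0000, -1.0000, 0.0000).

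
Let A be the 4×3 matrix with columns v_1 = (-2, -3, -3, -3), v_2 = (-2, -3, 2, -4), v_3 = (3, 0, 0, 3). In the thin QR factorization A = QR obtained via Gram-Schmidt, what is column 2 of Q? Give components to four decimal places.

v_1 = (-2, -3, -3, -3); ‖v_1‖ = 5.5678, so e_1 = (-0.3592, -0.5388, -0.5388, -0.5388).
e_1·v_2 = (-0.3592)·(-2) + (-0.5388)·(-3) + (-0.5388)·2 + (-0.5388)·(-4) = 3.4125.
u_2 = v_2 − 3.4125·e_1 = (-0.7742, -1.1613, 3.8387, -2.1613).
‖u_2‖ = 4.6211, so e_2 = (-0.1675, -0.2513, 0.8307, -0.4677).

e_2 = (-0.1675, -0.2513, 0.8307, -0.4677)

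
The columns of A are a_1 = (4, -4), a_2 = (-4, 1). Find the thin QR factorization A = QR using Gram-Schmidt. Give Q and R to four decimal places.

a_1 = (4, -4); ‖a_1‖ = 5.6569, so e_1 = (0.7071, -0.7071).
e_1·a_2 = 0.7071·(-4) + (-0.7071)·1 = -3.5355.
u_2 = a_2 + 3.5355·e_1 = (-1.5000, -1.5000).
‖u_2‖ = 2.1213, so e_2 = (-0.7071, -0.7071).

Q = [[0.7071, -0.7071], [-0.7071, -0.7071]], R = [[5.6569, -3.5355], [0.0000, 2.1213]]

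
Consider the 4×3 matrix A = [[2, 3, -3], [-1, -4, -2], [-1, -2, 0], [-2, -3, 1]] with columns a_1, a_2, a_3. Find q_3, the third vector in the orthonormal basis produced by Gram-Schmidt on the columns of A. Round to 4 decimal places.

q_1 = a_1/‖a_1‖ = (2, -1, -1, -2)/3.1623 = (0.6325, -0.3162, -0.3162, -0.6325).
r_{12} = q_1·a_2 = 5.6921.
u_2 = a_2 − 5.6921·q_1 = (-0.6000, -2.2000, -0.2000, 0.6000).
‖u_2‖ = 2.3664, so q_2 = (-0.2535, -0.9297, -0.0845, 0.2535).
r_{13} = q_1·a_3 = -1.8974; r_{23} = q_2·a_3 = 2.8735.
u_3 = a_3 + 1.8974·q_1 − 2.8735·q_2 = (-1.0714, 0.0714, -0.3571, -0.9286).
‖u_3‖ = 1.4639, so q_3 = (-0.7319, 0.0488, -0.2440, -0.6343).

q_3 = (-0.7319, 0.0488, -0.2440, -0.6343)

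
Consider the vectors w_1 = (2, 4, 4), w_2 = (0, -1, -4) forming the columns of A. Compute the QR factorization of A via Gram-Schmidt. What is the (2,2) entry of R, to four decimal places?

r_{22} = 2.4267

e_1 = w_1/‖w_1‖ = (2, 4, 4)/6.0000 = (0.3333, 0.6667, 0.6667).
r_{12} = e_1·w_2 = -3.3333.
u_2 = w_2 + 3.3333·e_1 = (1.1111, 1.2222, -1.7778).
r_{22} = ‖u_2‖ = 2.4267.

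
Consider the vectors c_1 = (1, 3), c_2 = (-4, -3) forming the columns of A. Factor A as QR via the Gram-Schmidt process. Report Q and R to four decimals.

Q = [[0.3162, -0.9487], [0.9487, 0.3162]], R = [[3.1623, -4.1110], [0.0000, 2.8460]]

c_1 = (1, 3); ‖c_1‖ = 3.1623, so q_1 = (0.3162, 0.9487).
q_1·c_2 = 0.3162·(-4) + 0.9487·(-3) = -4.1110.
u_2 = c_2 + 4.1110·q_1 = (-2.7000, 0.9000).
‖u_2‖ = 2.8460, so q_2 = (-0.9487, 0.3162).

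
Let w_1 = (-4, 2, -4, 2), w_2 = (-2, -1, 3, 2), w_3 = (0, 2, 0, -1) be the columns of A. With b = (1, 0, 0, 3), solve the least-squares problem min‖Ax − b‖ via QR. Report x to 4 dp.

x = (0.0828, 0.1103, -0.5448)

w_1 = (-4, 2, -4, 2); ‖w_1‖ = 6.3246, so q_1 = (-0.6325, 0.3162, -0.6325, 0.3162).
q_1·w_2 = (-0.6325)·(-2) + 0.3162·(-1) + (-0.6325)·3 + 0.3162·2 = -0.3162.
u_2 = w_2 + 0.3162·q_1 = (-2.2000, -0.9000, 2.8000, 2.1000).
‖u_2‖ = 4.2308, so q_2 = (-0.5200, -0.2127, 0.6618, 0.4964).
q_1·w_3 = (-0.6325)·0 + 0.3162·2 + (-0.6325)·0 + 0.3162·(-1) = 0.3162; q_2·w_3 = (-0.5200)·0 + (-0.2127)·2 + 0.6618·0 + 0.4964·(-1) = -0.9218.
u_3 = w_3 − 0.3162·q_1 + 0.9218·q_2 = (-0.2793, 1.7039, 0.8101, -0.6425).
‖u_3‖ = 2.0125, so q_3 = (-0.1388, 0.8467, 0.4025, -0.3192).
Qᵀb = (0.3162, 0.9691, -1.0965).
Back-substitute: x_3 = -1.0965/2.0125 = -0.5448.
x_2 = (0.9691 + 0.9218·(-0.5448))/4.2308 = 0.1103.
x_1 = (0.3162 + 0.3162·0.1103 − 0.3162·(-0.5448))/6.3246 = 0.0828.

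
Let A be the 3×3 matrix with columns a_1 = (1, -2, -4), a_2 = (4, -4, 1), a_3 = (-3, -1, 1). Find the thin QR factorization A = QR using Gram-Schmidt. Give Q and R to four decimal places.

Q = [[0.2182, 0.6613, -0.7177], [-0.4364, -0.5917, -0.6778], [-0.8729, 0.4611, 0.1595]], R = [[4.5826, 1.7457, -1.0911], [0.0000, 5.4729, -0.9310], [0.0000, 0.0000, 2.9904]]

a_1 = (1, -2, -4); ‖a_1‖ = 4.5826, so q_1 = (0.2182, -0.4364, -0.8729).
q_1·a_2 = 0.2182·4 + (-0.4364)·(-4) + (-0.8729)·1 = 1.7457.
u_2 = a_2 − 1.7457·q_1 = (3.6190, -3.2381, 2.5238).
‖u_2‖ = 5.4729, so q_2 = (0.6613, -0.5917, 0.4611).
q_1·a_3 = 0.2182·(-3) + (-0.4364)·(-1) + (-0.8729)·1 = -1.0911; q_2·a_3 = 0.6613·(-3) + (-0.5917)·(-1) + 0.4611·1 = -0.9310.
u_3 = a_3 + 1.0911·q_1 + 0.9310·q_2 = (-2.1463, -2.0270, 0.4769).
‖u_3‖ = 2.9904, so q_3 = (-0.7177, -0.6778, 0.1595).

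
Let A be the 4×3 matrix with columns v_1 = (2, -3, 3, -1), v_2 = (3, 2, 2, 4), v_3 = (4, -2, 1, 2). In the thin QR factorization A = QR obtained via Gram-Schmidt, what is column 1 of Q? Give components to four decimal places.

v_1 = (2, -3, 3, -1); ‖v_1‖ = 4.7958, so e_1 = (0.4170, -0.6255, 0.6255, -0.2085).

e_1 = (0.4170, -0.6255, 0.6255, -0.2085)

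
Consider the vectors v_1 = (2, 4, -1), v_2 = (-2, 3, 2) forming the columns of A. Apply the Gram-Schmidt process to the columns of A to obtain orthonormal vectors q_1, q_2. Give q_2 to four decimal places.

v_1 = (2, 4, -1); ‖v_1‖ = 4.5826, so q_1 = (0.4364, 0.8729, -0.2182).
q_1·v_2 = 0.4364·(-2) + 0.8729·3 + (-0.2182)·2 = 1.3093.
u_2 = v_2 − 1.3093·q_1 = (-2.5714, 1.8571, 2.2857).
‖u_2‖ = 3.9097, so q_2 = (-0.6577, 0.4750, 0.5846).

q_2 = (-0.6577, 0.4750, 0.5846)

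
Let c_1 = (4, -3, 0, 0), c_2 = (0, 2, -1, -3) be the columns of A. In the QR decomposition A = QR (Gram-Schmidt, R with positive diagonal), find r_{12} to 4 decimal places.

c_1 = (4, -3, 0, 0); ‖c_1‖ = 5.0000, so q_1 = (0.8000, -0.6000, 0.0000, 0.0000).
r_{12} = q_1·c_2 = -1.2000.

r_{12} = -1.2000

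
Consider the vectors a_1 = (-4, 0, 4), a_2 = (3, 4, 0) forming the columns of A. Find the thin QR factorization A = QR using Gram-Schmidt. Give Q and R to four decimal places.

Q = [[-0.7071, 0.3313], [0.0000, 0.8835], [0.7071, 0.3313]], R = [[5.6569, -2.1213], [0.0000, 4.5277]]

a_1 = (-4, 0, 4); ‖a_1‖ = 5.6569, so q_1 = (-0.7071, 0.0000, 0.7071).
q_1·a_2 = (-0.7071)·3 + 0.0000·4 + 0.7071·0 = -2.1213.
u_2 = a_2 + 2.1213·q_1 = (1.5000, 4.0000, 1.5000).
‖u_2‖ = 4.5277, so q_2 = (0.3313, 0.8835, 0.3313).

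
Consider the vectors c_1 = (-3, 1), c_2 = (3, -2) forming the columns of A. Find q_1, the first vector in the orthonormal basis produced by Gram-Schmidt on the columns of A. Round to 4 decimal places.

q_1 = c_1/‖c_1‖ = (-3, 1)/3.1623 = (-0.9487, 0.3162).

q_1 = (-0.9487, 0.3162)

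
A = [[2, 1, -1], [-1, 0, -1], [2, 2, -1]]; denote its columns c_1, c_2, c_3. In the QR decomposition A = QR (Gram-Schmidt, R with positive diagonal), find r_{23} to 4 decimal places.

r_{23} = -1.0000

c_1 = (2, -1, 2); ‖c_1‖ = 3.0000, so q_1 = (0.6667, -0.3333, 0.6667).
q_1·c_2 = 0.6667·1 + (-0.3333)·0 + 0.6667·2 = 2.0000.
u_2 = c_2 − 2.0000·q_1 = (-0.3333, 0.6667, 0.6667).
‖u_2‖ = 1.0000, so q_2 = (-0.3333, 0.6667, 0.6667).
r_{23} = q_2·c_3 = -1.0000.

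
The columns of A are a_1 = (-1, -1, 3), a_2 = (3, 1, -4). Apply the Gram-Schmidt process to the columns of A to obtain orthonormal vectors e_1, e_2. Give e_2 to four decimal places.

a_1 = (-1, -1, 3); ‖a_1‖ = 3.3166, so e_1 = (-0.3015, -0.3015, 0.9045).
e_1·a_2 = (-0.3015)·3 + (-0.3015)·1 + 0.9045·(-4) = -4.8242.
u_2 = a_2 + 4.8242·e_1 = (1.5455, -0.4545, 0.3636).
‖u_2‖ = 1.6514, so e_2 = (0.9358, -0.2752, 0.2202).

e_2 = (0.9358, -0.2752, 0.2202)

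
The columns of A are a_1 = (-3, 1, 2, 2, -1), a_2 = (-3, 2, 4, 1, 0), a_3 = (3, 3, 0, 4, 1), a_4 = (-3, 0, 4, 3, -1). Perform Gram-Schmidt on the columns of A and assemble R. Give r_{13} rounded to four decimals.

r_{13} = 0.2294

a_1 = (-3, 1, 2, 2, -1); ‖a_1‖ = 4.3589, so q_1 = (-0.6882, 0.2294, 0.4588, 0.4588, -0.2294).
r_{13} = q_1·a_3 = 0.2294.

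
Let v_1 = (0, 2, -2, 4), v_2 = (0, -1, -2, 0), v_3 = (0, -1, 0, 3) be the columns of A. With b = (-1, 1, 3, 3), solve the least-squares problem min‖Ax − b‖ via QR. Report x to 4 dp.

x = (0.1154, -1.6154, 0.8462)

q_1 = v_1/‖v_1‖ = (0, 2, -2, 4)/4.8990 = (0.0000, 0.4082, -0.4082, 0.8165).
r_{12} = q_1·v_2 = 0.4082.
u_2 = v_2 − 0.4082·q_1 = (0.0000, -1.1667, -1.8333, -0.3333).
‖u_2‖ = 2.1985, so q_2 = (0.0000, -0.5307, -0.8339, -0.1516).
r_{13} = q_1·v_3 = 2.0412; r_{23} = q_2·v_3 = 0.0758.
u_3 = v_3 − 2.0412·q_1 − 0.0758·q_2 = (0.0000, -1.7931, 0.8966, 1.3448).
‖u_3‖ = 2.4140, so q_3 = (0.0000, -0.7428, 0.3714, 0.5571).
Qᵀb = (1.6330, -3.4873, 2.0426).
Back-substitute: x_3 = 2.0426/2.4140 = 0.8462.
x_2 = (-3.4873 − 0.0758·0.8462)/2.1985 = -1.6154.
x_1 = (1.6330 − 0.4082·(-1.6154) − 2.0412·0.8462)/4.8990 = 0.1154.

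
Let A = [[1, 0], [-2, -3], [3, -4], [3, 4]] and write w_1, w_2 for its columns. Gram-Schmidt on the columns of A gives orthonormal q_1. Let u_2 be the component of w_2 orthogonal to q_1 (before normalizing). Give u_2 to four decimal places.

q_1 = w_1/‖w_1‖ = (1, -2, 3, 3)/4.7958 = (0.2085, -0.4170, 0.6255, 0.6255).
r_{12} = q_1·w_2 = 1.2511.
u_2 = w_2 − 1.2511·q_1 = (-0.2609, -2.4783, -4.7826, 3.2174).

u_2 = (-0.2609, -2.4783, -4.7826, 3.2174)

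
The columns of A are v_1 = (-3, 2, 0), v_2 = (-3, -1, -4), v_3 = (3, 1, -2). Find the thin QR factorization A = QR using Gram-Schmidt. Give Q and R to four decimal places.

v_1 = (-3, 2, 0); ‖v_1‖ = 3.6056, so q_1 = (-0.8321, 0.5547, 0.0000).
q_1·v_2 = (-0.8321)·(-3) + 0.5547·(-1) + 0.0000·(-4) = 1.9415.
u_2 = v_2 − 1.9415·q_1 = (-1.3846, -2.0769, -4.0000).
‖u_2‖ = 4.7150, so q_2 = (-0.2937, -0.4405, -0.8484).
q_1·v_3 = (-0.8321)·3 + 0.5547·1 + 0.0000·(-2) = -1.9415; q_2·v_3 = (-0.2937)·3 + (-0.4405)·1 + (-0.8484)·(-2) = 0.3752.
u_3 = v_3 + 1.9415·q_1 − 0.3752·q_2 = (1.4948, 2.2422, -1.6817).
‖u_3‖ = 3.1765, so q_3 = (0.4706, 0.7059, -0.5294).

Q = [[-0.8321, -0.2937, 0.4706], [0.5547, -0.4405, 0.7059], [0.0000, -0.8484, -0.5294]], R = [[3.6056, 1.9415, -1.9415], [0.0000, 4.7150, 0.3752], [0.0000, 0.0000, 3.1765]]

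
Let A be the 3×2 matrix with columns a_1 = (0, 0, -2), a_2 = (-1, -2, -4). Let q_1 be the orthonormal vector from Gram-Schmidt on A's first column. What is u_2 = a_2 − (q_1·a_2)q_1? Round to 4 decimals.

a_1 = (0, 0, -2); ‖a_1‖ = 2.0000, so q_1 = (0.0000, 0.0000, -1.0000).
q_1·a_2 = 0.0000·(-1) + 0.0000·(-2) + (-1.0000)·(-4) = 4.0000.
u_2 = a_2 − 4.0000·q_1 = (-1.0000, -2.0000, 0.0000).

u_2 = (-1.0000, -2.0000, 0.0000)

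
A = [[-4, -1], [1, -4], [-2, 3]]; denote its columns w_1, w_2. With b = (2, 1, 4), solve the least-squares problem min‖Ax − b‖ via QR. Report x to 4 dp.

x = (-0.6941, 0.0706)

w_1 = (-4, 1, -2); ‖w_1‖ = 4.5826, so e_1 = (-0.8729, 0.2182, -0.4364).
e_1·w_2 = (-0.8729)·(-1) + 0.2182·(-4) + (-0.4364)·3 = -1.3093.
u_2 = w_2 + 1.3093·e_1 = (-2.1429, -3.7143, 2.4286).
‖u_2‖ = 4.9281, so e_2 = (-0.4348, -0.7537, 0.4928).
Qᵀb = (-3.2733, 0.3479).
Back-substitute: x_2 = 0.3479/4.9281 = 0.0706.
x_1 = (-3.2733 + 1.3093·0.0706)/4.5826 = -0.6941.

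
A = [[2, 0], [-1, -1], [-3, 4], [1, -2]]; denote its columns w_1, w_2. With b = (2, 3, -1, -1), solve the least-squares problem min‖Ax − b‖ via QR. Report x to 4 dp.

q_1 = w_1/‖w_1‖ = (2, -1, -3, 1)/3.8730 = (0.5164, -0.2582, -0.7746, 0.2582).
r_{12} = q_1·w_2 = -3.3566.
u_2 = w_2 + 3.3566·q_1 = (1.7333, -1.8667, 1.4000, -1.1333).
‖u_2‖ = 3.1198, so q_2 = (0.5556, -0.5983, 0.4487, -0.3633).
Qᵀb = (0.7746, -0.7693).
Back-substitute: x_2 = -0.7693/3.1198 = -0.2466.
x_1 = (0.7746 + 3.3566·(-0.2466))/3.8730 = -0.0137.

x = (-0.0137, -0.2466)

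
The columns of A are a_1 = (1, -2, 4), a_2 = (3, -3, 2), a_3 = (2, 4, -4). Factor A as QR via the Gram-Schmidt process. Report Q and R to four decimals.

Q = [[0.2182, 0.7632, 0.6082], [-0.4364, -0.4811, 0.7603], [0.8729, -0.4314, 0.2281]], R = [[4.5826, 3.7097, -4.8008], [0.0000, 2.8702, 1.3273], [0.0000, 0.0000, 3.3453]]

a_1 = (1, -2, 4); ‖a_1‖ = 4.5826, so q_1 = (0.2182, -0.4364, 0.8729).
q_1·a_2 = 0.2182·3 + (-0.4364)·(-3) + 0.8729·2 = 3.7097.
u_2 = a_2 − 3.7097·q_1 = (2.1905, -1.3810, -1.2381).
‖u_2‖ = 2.8702, so q_2 = (0.7632, -0.4811, -0.4314).
q_1·a_3 = 0.2182·2 + (-0.4364)·4 + 0.8729·(-4) = -4.8008; q_2·a_3 = 0.7632·2 + (-0.4811)·4 + (-0.4314)·(-4) = 1.3273.
u_3 = a_3 + 4.8008·q_1 − 1.3273·q_2 = (2.0347, 2.5434, 0.7630).
‖u_3‖ = 3.3453, so q_3 = (0.6082, 0.7603, 0.2281).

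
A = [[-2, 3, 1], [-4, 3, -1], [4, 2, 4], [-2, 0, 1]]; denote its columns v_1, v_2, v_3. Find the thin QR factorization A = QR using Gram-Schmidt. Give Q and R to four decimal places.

Q = [[-0.3162, 0.5661, 0.1145], [-0.6325, 0.4529, -0.2762], [0.6325, 0.6794, 0.2425], [-0.3162, -0.1132, 0.9229]], R = [[6.3246, -1.5811, 2.5298], [0.0000, 4.4159, 2.7175], [0.0000, 0.0000, 2.2837]]

v_1 = (-2, -4, 4, -2); ‖v_1‖ = 6.3246, so q_1 = (-0.3162, -0.6325, 0.6325, -0.3162).
q_1·v_2 = (-0.3162)·3 + (-0.6325)·3 + 0.6325·2 + (-0.3162)·0 = -1.5811.
u_2 = v_2 + 1.5811·q_1 = (2.5000, 2.0000, 3.0000, -0.5000).
‖u_2‖ = 4.4159, so q_2 = (0.5661, 0.4529, 0.6794, -0.1132).
q_1·v_3 = (-0.3162)·1 + (-0.6325)·(-1) + 0.6325·4 + (-0.3162)·1 = 2.5298; q_2·v_3 = 0.5661·1 + 0.4529·(-1) + 0.6794·4 + (-0.1132)·1 = 2.7175.
u_3 = v_3 − 2.5298·q_1 − 2.7175·q_2 = (0.2615, -0.6308, 0.5538, 2.1077).
‖u_3‖ = 2.2837, so q_3 = (0.1145, -0.2762, 0.2425, 0.9229).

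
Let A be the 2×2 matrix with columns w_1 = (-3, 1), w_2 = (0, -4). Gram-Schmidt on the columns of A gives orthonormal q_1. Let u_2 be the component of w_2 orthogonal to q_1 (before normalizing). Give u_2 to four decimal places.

q_1 = w_1/‖w_1‖ = (-3, 1)/3.1623 = (-0.9487, 0.3162).
r_{12} = q_1·w_2 = -1.2649.
u_2 = w_2 + 1.2649·q_1 = (-1.2000, -3.6000).

u_2 = (-1.2000, -3.6000)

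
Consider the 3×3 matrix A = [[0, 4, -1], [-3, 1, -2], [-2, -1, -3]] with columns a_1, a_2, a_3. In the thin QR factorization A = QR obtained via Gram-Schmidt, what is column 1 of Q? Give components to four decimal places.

q_1 = (0.0000, -0.8321, -0.5547)

a_1 = (0, -3, -2); ‖a_1‖ = 3.6056, so q_1 = (0.0000, -0.8321, -0.5547).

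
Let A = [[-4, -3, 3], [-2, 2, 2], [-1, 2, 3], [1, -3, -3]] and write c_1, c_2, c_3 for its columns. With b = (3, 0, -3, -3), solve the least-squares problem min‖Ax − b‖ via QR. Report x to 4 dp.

x = (-0.8718, -0.0044, -0.3269)

c_1 = (-4, -2, -1, 1); ‖c_1‖ = 4.6904, so e_1 = (-0.8528, -0.4264, -0.2132, 0.2132).
e_1·c_2 = (-0.8528)·(-3) + (-0.4264)·2 + (-0.2132)·2 + 0.2132·(-3) = 0.6396.
u_2 = c_2 − 0.6396·e_1 = (-2.4545, 2.2727, 2.1364, -3.1364).
‖u_2‖ = 5.0587, so e_2 = (-0.4852, 0.4493, 0.4223, -0.6200).
e_1·c_3 = (-0.8528)·3 + (-0.4264)·2 + (-0.2132)·3 + 0.2132·(-3) = -4.6904; e_2·c_3 = (-0.4852)·3 + 0.4493·2 + 0.4223·3 + (-0.6200)·(-3) = 2.5698.
u_3 = c_3 + 4.6904·e_1 − 2.5698·e_2 = (0.2469, -1.1545, 0.9147, -0.4067).
‖u_3‖ = 1.5479, so e_3 = (0.1595, -0.7459, 0.5909, -0.2628).
Qᵀb = (-2.5584, -0.8626, -0.5060).
Back-substitute: x_3 = -0.5060/1.5479 = -0.3269.
x_2 = (-0.8626 − 2.5698·(-0.3269))/5.0587 = -0.0044.
x_1 = (-2.5584 − 0.6396·(-0.0044) + 4.6904·(-0.3269))/4.6904 = -0.8718.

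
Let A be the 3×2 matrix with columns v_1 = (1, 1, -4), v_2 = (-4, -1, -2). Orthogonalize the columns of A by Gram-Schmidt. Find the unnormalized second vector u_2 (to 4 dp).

u_2 = (-4.1667, -1.1667, -1.3333)

e_1 = v_1/‖v_1‖ = (1, 1, -4)/4.2426 = (0.2357, 0.2357, -0.9428).
r_{12} = e_1·v_2 = 0.7071.
u_2 = v_2 − 0.7071·e_1 = (-4.1667, -1.1667, -1.3333).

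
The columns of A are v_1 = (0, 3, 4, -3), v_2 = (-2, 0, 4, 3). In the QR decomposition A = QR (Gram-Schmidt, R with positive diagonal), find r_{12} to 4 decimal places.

r_{12} = 1.2005

v_1 = (0, 3, 4, -3); ‖v_1‖ = 5.8310, so q_1 = (0.0000, 0.5145, 0.6860, -0.5145).
r_{12} = q_1·v_2 = 1.2005.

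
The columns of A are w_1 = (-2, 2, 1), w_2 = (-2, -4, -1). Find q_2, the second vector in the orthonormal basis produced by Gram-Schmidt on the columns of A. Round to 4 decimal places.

w_1 = (-2, 2, 1); ‖w_1‖ = 3.0000, so q_1 = (-0.6667, 0.6667, 0.3333).
q_1·w_2 = (-0.6667)·(-2) + 0.6667·(-4) + 0.3333·(-1) = -1.6667.
u_2 = w_2 + 1.6667·q_1 = (-3.1111, -2.8889, -0.4444).
‖u_2‖ = 4.2687, so q_2 = (-0.7288, -0.6768, -0.1041).

q_2 = (-0.7288, -0.6768, -0.1041)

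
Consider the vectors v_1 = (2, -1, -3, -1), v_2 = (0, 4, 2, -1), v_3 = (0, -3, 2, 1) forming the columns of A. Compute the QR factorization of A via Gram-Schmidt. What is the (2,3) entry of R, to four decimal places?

r_{23} = -2.8863

v_1 = (2, -1, -3, -1); ‖v_1‖ = 3.8730, so e_1 = (0.5164, -0.2582, -0.7746, -0.2582).
e_1·v_2 = 0.5164·0 + (-0.2582)·4 + (-0.7746)·2 + (-0.2582)·(-1) = -2.3238.
u_2 = v_2 + 2.3238·e_1 = (1.2000, 3.4000, 0.2000, -1.6000).
‖u_2‖ = 3.9497, so e_2 = (0.3038, 0.8608, 0.0506, -0.4051).
r_{23} = e_2·v_3 = -2.8863.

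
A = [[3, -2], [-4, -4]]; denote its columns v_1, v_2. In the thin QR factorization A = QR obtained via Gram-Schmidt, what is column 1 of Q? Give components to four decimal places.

e_1 = v_1/‖v_1‖ = (3, -4)/5.0000 = (0.6000, -0.8000).

e_1 = (0.6000, -0.8000)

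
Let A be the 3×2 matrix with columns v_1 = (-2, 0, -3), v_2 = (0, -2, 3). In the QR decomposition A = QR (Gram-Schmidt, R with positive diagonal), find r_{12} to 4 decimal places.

r_{12} = -2.4962

v_1 = (-2, 0, -3); ‖v_1‖ = 3.6056, so q_1 = (-0.5547, 0.0000, -0.8321).
r_{12} = q_1·v_2 = -2.4962.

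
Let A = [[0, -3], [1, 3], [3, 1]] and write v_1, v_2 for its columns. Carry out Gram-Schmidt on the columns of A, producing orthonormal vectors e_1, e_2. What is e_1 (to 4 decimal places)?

v_1 = (0, 1, 3); ‖v_1‖ = 3.1623, so e_1 = (0.0000, 0.3162, 0.9487).

e_1 = (0.0000, 0.3162, 0.9487)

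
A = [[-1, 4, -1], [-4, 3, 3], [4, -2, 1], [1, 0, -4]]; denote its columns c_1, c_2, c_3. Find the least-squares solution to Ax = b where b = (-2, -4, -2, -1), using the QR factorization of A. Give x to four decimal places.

x = (-0.5487, -0.9631, -0.4128)

c_1 = (-1, -4, 4, 1); ‖c_1‖ = 5.8310, so q_1 = (-0.1715, -0.6860, 0.6860, 0.1715).
q_1·c_2 = (-0.1715)·4 + (-0.6860)·3 + 0.6860·(-2) + 0.1715·0 = -4.1160.
u_2 = c_2 + 4.1160·q_1 = (3.2941, 0.1765, 0.8235, 0.7059).
‖u_2‖ = 3.4726, so q_2 = (0.9486, 0.0508, 0.2372, 0.2033).
q_1·c_3 = (-0.1715)·(-1) + (-0.6860)·3 + 0.6860·1 + 0.1715·(-4) = -1.8865; q_2·c_3 = 0.9486·(-1) + 0.0508·3 + 0.2372·1 + 0.2033·(-4) = -1.3721.
u_3 = c_3 + 1.8865·q_1 + 1.3721·q_2 = (-0.0220, 1.7756, 2.6195, -3.3976).
‖u_3‖ = 4.6431, so q_3 = (-0.0047, 0.3824, 0.5642, -0.7317).
Qᵀb = (1.5435, -2.7781, -1.9168).
Back-substitute: x_3 = -1.9168/4.6431 = -0.4128.
x_2 = (-2.7781 + 1.3721·(-0.4128))/3.4726 = -0.9631.
x_1 = (1.5435 + 4.1160·(-0.9631) + 1.8865·(-0.4128))/5.8310 = -0.5487.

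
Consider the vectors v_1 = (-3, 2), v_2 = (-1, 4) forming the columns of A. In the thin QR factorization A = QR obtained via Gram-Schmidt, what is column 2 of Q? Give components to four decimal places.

e_2 = (0.5547, 0.8321)

v_1 = (-3, 2); ‖v_1‖ = 3.6056, so e_1 = (-0.8321, 0.5547).
e_1·v_2 = (-0.8321)·(-1) + 0.5547·4 = 3.0509.
u_2 = v_2 − 3.0509·e_1 = (1.5385, 2.3077).
‖u_2‖ = 2.7735, so e_2 = (0.5547, 0.8321).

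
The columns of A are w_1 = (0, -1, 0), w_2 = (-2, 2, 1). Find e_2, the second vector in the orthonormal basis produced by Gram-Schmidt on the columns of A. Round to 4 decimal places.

e_2 = (-0.8944, 0.0000, 0.4472)

e_1 = w_1/‖w_1‖ = (0, -1, 0)/1.0000 = (0.0000, -1.0000, 0.0000).
r_{12} = e_1·w_2 = -2.0000.
u_2 = w_2 + 2.0000·e_1 = (-2.0000, 0.0000, 1.0000).
‖u_2‖ = 2.2361, so e_2 = (-0.8944, 0.0000, 0.4472).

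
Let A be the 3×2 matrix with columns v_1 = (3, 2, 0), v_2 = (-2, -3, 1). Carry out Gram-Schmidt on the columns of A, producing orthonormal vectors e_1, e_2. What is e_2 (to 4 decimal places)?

e_1 = v_1/‖v_1‖ = (3, 2, 0)/3.6056 = (0.8321, 0.5547, 0.0000).
r_{12} = e_1·v_2 = -3.3282.
u_2 = v_2 + 3.3282·e_1 = (0.7692, -1.1538, 1.0000).
‖u_2‖ = 1.7097, so e_2 = (0.4499, -0.6749, 0.5849).

e_2 = (0.4499, -0.6749, 0.5849)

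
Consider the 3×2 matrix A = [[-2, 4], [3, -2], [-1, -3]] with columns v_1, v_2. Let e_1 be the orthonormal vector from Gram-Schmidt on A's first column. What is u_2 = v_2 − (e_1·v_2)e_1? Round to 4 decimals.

v_1 = (-2, 3, -1); ‖v_1‖ = 3.7417, so e_1 = (-0.5345, 0.8018, -0.2673).
e_1·v_2 = (-0.5345)·4 + 0.8018·(-2) + (-0.2673)·(-3) = -2.9399.
u_2 = v_2 + 2.9399·e_1 = (2.4286, 0.3571, -3.7857).

u_2 = (2.4286, 0.3571, -3.7857)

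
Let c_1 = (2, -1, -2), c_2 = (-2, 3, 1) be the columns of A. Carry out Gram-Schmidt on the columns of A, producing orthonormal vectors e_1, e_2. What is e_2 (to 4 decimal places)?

e_2 = (0.0000, 0.8944, -0.4472)

c_1 = (2, -1, -2); ‖c_1‖ = 3.0000, so e_1 = (0.6667, -0.3333, -0.6667).
e_1·c_2 = 0.6667·(-2) + (-0.3333)·3 + (-0.6667)·1 = -3.0000.
u_2 = c_2 + 3.0000·e_1 = (0.0000, 2.0000, -1.0000).
‖u_2‖ = 2.2361, so e_2 = (0.0000, 0.8944, -0.4472).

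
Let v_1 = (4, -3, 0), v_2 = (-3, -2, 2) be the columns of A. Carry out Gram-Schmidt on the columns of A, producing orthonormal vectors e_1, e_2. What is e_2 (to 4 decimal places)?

e_2 = (-0.5172, -0.6895, 0.5070)

v_1 = (4, -3, 0); ‖v_1‖ = 5.0000, so e_1 = (0.8000, -0.6000, 0.0000).
e_1·v_2 = 0.8000·(-3) + (-0.6000)·(-2) + 0.0000·2 = -1.2000.
u_2 = v_2 + 1.2000·e_1 = (-2.0400, -2.7200, 2.0000).
‖u_2‖ = 3.9446, so e_2 = (-0.5172, -0.6895, 0.5070).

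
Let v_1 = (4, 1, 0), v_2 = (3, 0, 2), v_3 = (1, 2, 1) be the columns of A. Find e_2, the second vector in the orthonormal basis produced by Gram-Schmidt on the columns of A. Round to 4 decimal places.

v_1 = (4, 1, 0); ‖v_1‖ = 4.1231, so e_1 = (0.9701, 0.2425, 0.0000).
e_1·v_2 = 0.9701·3 + 0.2425·0 + 0.0000·2 = 2.9104.
u_2 = v_2 − 2.9104·e_1 = (0.1765, -0.7059, 2.0000).
‖u_2‖ = 2.1282, so e_2 = (0.0829, -0.3317, 0.9397).

e_2 = (0.0829, -0.3317, 0.9397)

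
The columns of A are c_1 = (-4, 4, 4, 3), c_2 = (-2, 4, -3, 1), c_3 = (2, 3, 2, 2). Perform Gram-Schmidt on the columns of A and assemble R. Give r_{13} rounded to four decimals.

r_{13} = 2.3842

c_1 = (-4, 4, 4, 3); ‖c_1‖ = 7.5498, so e_1 = (-0.5298, 0.5298, 0.5298, 0.3974).
r_{13} = e_1·c_3 = 2.3842.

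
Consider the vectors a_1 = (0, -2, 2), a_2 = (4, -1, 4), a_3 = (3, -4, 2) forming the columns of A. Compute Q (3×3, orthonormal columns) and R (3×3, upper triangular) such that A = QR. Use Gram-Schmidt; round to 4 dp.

a_1 = (0, -2, 2); ‖a_1‖ = 2.8284, so e_1 = (0.0000, -0.7071, 0.7071).
e_1·a_2 = 0.0000·4 + (-0.7071)·(-1) + 0.7071·4 = 3.5355.
u_2 = a_2 − 3.5355·e_1 = (4.0000, 1.5000, 1.5000).
‖u_2‖ = 4.5277, so e_2 = (0.8835, 0.3313, 0.3313).
e_1·a_3 = 0.0000·3 + (-0.7071)·(-4) + 0.7071·2 = 4.2426; e_2·a_3 = 0.8835·3 + 0.3313·(-4) + 0.3313·2 = 1.9878.
u_3 = a_3 − 4.2426·e_1 − 1.9878·e_2 = (1.2439, -1.6585, -1.6585).
‖u_3‖ = 2.6550, so e_3 = (0.4685, -0.6247, -0.6247).

Q = [[0.0000, 0.8835, 0.4685], [-0.7071, 0.3313, -0.6247], [0.7071, 0.3313, -0.6247]], R = [[2.8284, 3.5355, 4.2426], [0.0000, 4.5277, 1.9878], [0.0000, 0.0000, 2.6550]]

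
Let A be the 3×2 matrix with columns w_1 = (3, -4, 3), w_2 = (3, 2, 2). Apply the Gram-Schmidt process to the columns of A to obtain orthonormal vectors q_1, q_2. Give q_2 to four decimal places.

q_2 = (0.6040, 0.7158, 0.3505)

w_1 = (3, -4, 3); ‖w_1‖ = 5.8310, so q_1 = (0.5145, -0.6860, 0.5145).
q_1·w_2 = 0.5145·3 + (-0.6860)·2 + 0.5145·2 = 1.2005.
u_2 = w_2 − 1.2005·q_1 = (2.3824, 2.8235, 1.3824).
‖u_2‖ = 3.9445, so q_2 = (0.6040, 0.7158, 0.3505).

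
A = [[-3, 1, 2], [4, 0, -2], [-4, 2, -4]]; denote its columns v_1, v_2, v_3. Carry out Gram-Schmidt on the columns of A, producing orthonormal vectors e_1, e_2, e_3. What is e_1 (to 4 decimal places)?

e_1 = v_1/‖v_1‖ = (-3, 4, -4)/6.4031 = (-0.4685, 0.6247, -0.6247).

e_1 = (-0.4685, 0.6247, -0.6247)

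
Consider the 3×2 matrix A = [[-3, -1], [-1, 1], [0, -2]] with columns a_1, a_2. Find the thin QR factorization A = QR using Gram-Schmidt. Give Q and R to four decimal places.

Q = [[-0.9487, -0.1690], [-0.3162, 0.5071], [0.0000, -0.8452]], R = [[3.1623, 0.6325], [0.0000, 2.3664]]

a_1 = (-3, -1, 0); ‖a_1‖ = 3.1623, so e_1 = (-0.9487, -0.3162, 0.0000).
e_1·a_2 = (-0.9487)·(-1) + (-0.3162)·1 + 0.0000·(-2) = 0.6325.
u_2 = a_2 − 0.6325·e_1 = (-0.4000, 1.2000, -2.0000).
‖u_2‖ = 2.3664, so e_2 = (-0.1690, 0.5071, -0.8452).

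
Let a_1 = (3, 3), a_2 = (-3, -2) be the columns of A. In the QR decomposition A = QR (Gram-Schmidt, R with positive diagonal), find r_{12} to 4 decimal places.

r_{12} = -3.5355

a_1 = (3, 3); ‖a_1‖ = 4.2426, so q_1 = (0.7071, 0.7071).
r_{12} = q_1·a_2 = -3.5355.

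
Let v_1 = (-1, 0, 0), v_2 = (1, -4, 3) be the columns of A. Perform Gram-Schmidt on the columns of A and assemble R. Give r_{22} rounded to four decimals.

v_1 = (-1, 0, 0); ‖v_1‖ = 1.0000, so e_1 = (-1.0000, 0.0000, 0.0000).
e_1·v_2 = (-1.0000)·1 + 0.0000·(-4) + 0.0000·3 = -1.0000.
u_2 = v_2 + 1.0000·e_1 = (0.0000, -4.0000, 3.0000).
r_{22} = ‖u_2‖ = 5.0000.

r_{22} = 5.0000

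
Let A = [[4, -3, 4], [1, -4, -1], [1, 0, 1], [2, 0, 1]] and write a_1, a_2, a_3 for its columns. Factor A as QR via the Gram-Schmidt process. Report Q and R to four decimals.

q_1 = a_1/‖a_1‖ = (4, 1, 1, 2)/4.6904 = (0.8528, 0.2132, 0.2132, 0.4264).
r_{12} = q_1·a_2 = -3.4112.
u_2 = a_2 + 3.4112·q_1 = (-0.0909, -3.2727, 0.7273, 1.4545).
‖u_2‖ = 3.6556, so q_2 = (-0.0249, -0.8953, 0.1989, 0.3979).
r_{13} = q_1·a_3 = 3.8376; r_{23} = q_2·a_3 = 1.3926.
u_3 = a_3 − 3.8376·q_1 − 1.3926·q_2 = (0.7619, -0.5714, -0.0952, -1.1905).
‖u_3‖ = 1.5275, so q_3 = (0.4988, -0.3741, -0.0623, -0.7793).

Q = [[0.8528, -0.0249, 0.4988], [0.2132, -0.8953, -0.3741], [0.2132, 0.1989, -0.0623], [0.4264, 0.3979, -0.7793]], R = [[4.6904, -3.4112, 3.8376], [0.0000, 3.6556, 1.3926], [0.0000, 0.0000, 1.5275]]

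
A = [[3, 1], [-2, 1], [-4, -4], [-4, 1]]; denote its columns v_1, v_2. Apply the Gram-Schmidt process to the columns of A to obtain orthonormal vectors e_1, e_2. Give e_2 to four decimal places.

e_2 = (0.0341, 0.4041, -0.7285, 0.5521)

v_1 = (3, -2, -4, -4); ‖v_1‖ = 6.7082, so e_1 = (0.4472, -0.2981, -0.5963, -0.5963).
e_1·v_2 = 0.4472·1 + (-0.2981)·1 + (-0.5963)·(-4) + (-0.5963)·1 = 1.9379.
u_2 = v_2 − 1.9379·e_1 = (0.1333, 1.5778, -2.8444, 2.1556).
‖u_2‖ = 3.9044, so e_2 = (0.0341, 0.4041, -0.7285, 0.5521).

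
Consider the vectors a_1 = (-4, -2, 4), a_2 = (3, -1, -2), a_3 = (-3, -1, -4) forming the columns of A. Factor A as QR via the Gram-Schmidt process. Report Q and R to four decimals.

a_1 = (-4, -2, 4); ‖a_1‖ = 6.0000, so e_1 = (-0.6667, -0.3333, 0.6667).
e_1·a_2 = (-0.6667)·3 + (-0.3333)·(-1) + 0.6667·(-2) = -3.0000.
u_2 = a_2 + 3.0000·e_1 = (1.0000, -2.0000, 0.0000).
‖u_2‖ = 2.2361, so e_2 = (0.4472, -0.8944, 0.0000).
e_1·a_3 = (-0.6667)·(-3) + (-0.3333)·(-1) + 0.6667·(-4) = -0.3333; e_2·a_3 = 0.4472·(-3) + (-0.8944)·(-1) + 0.0000·(-4) = -0.4472.
u_3 = a_3 + 0.3333·e_1 + 0.4472·e_2 = (-3.0222, -1.5111, -3.7778).
‖u_3‖ = 5.0684, so e_3 = (-0.5963, -0.2981, -0.7454).

Q = [[-0.6667, 0.4472, -0.5963], [-0.3333, -0.8944, -0.2981], [0.6667, 0.0000, -0.7454]], R = [[6.0000, -3.0000, -0.3333], [0.0000, 2.2361, -0.4472], [0.0000, 0.0000, 5.0684]]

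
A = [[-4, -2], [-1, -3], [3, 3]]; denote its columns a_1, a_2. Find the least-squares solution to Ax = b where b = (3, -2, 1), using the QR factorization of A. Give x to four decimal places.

x = (-1.2442, 1.2674)

e_1 = a_1/‖a_1‖ = (-4, -1, 3)/5.0990 = (-0.7845, -0.1961, 0.5883).
r_{12} = e_1·a_2 = 3.9223.
u_2 = a_2 − 3.9223·e_1 = (1.0769, -2.2308, 0.6923).
‖u_2‖ = 2.5720, so e_2 = (0.4187, -0.8673, 0.2692).
Qᵀb = (-1.3728, 3.2599).
Back-substitute: x_2 = 3.2599/2.5720 = 1.2674.
x_1 = (-1.3728 − 3.9223·1.2674)/5.0990 = -1.2442.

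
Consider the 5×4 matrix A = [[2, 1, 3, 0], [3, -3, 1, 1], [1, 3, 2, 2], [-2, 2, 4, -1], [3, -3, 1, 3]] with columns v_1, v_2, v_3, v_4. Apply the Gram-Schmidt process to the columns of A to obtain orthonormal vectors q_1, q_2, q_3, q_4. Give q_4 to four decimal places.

q_4 = (-0.5903, -0.2671, 0.4427, 0.1370, 0.6045)

v_1 = (2, 3, 1, -2, 3); ‖v_1‖ = 5.1962, so q_1 = (0.3849, 0.5774, 0.1925, -0.3849, 0.5774).
q_1·v_2 = 0.3849·1 + 0.5774·(-3) + 0.1925·3 + (-0.3849)·2 + 0.5774·(-3) = -3.2717.
u_2 = v_2 + 3.2717·q_1 = (2.2593, -1.1111, 3.6296, 0.7407, -1.1111).
‖u_2‖ = 4.6148, so q_2 = (0.4896, -0.2408, 0.7865, 0.1605, -0.2408).
q_1·v_3 = 0.3849·3 + 0.5774·1 + 0.1925·2 + (-0.3849)·4 + 0.5774·1 = 1.1547; q_2·v_3 = 0.4896·3 + (-0.2408)·1 + 0.7865·2 + 0.1605·4 + (-0.2408)·1 = 3.2023.
u_3 = v_3 − 1.1547·q_1 − 3.2023·q_2 = (0.9878, 1.1043, -0.7409, 3.9304, 1.1043).
‖u_3‖ = 4.4059, so q_3 = (0.2242, 0.2507, -0.1682, 0.8921, 0.2507).
q_1·v_4 = 0.3849·0 + 0.5774·1 + 0.1925·2 + (-0.3849)·(-1) + 0.5774·3 = 3.0792; q_2·v_4 = 0.4896·0 + (-0.2408)·1 + 0.7865·2 + 0.1605·(-1) + (-0.2408)·3 = 0.4494; q_3·v_4 = 0.2242·0 + 0.2507·1 + (-0.1682)·2 + 0.8921·(-1) + 0.2507·3 = -0.2258.
u_4 = v_4 − 3.0792·q_1 − 0.4494·q_2 + 0.2258·q_3 = (-1.3546, -0.6130, 1.0159, 0.3145, 1.3870).
‖u_4‖ = 2.2947, so q_4 = (-0.5903, -0.2671, 0.4427, 0.1370, 0.6045).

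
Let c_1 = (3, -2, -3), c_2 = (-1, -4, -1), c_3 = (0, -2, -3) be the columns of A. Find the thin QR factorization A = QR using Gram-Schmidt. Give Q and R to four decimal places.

c_1 = (3, -2, -3); ‖c_1‖ = 4.6904, so e_1 = (0.6396, -0.4264, -0.6396).
e_1·c_2 = 0.6396·(-1) + (-0.4264)·(-4) + (-0.6396)·(-1) = 1.7056.
u_2 = c_2 − 1.7056·e_1 = (-2.0909, -3.2727, 0.0909).
‖u_2‖ = 3.8847, so e_2 = (-0.5382, -0.8425, 0.0234).
e_1·c_3 = 0.6396·0 + (-0.4264)·(-2) + (-0.6396)·(-3) = 2.7716; e_2·c_3 = (-0.5382)·0 + (-0.8425)·(-2) + 0.0234·(-3) = 1.6147.
u_3 = c_3 − 2.7716·e_1 − 1.6147·e_2 = (-0.9036, 0.5422, -1.2651).
‖u_3‖ = 1.6465, so e_3 = (-0.5488, 0.3293, -0.7683).

Q = [[0.6396, -0.5382, -0.5488], [-0.4264, -0.8425, 0.3293], [-0.6396, 0.0234, -0.7683]], R = [[4.6904, 1.7056, 2.7716], [0.0000, 3.8847, 1.6147], [0.0000, 0.0000, 1.6465]]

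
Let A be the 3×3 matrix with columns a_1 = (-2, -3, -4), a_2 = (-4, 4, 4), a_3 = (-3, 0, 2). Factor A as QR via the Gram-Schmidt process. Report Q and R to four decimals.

a_1 = (-2, -3, -4); ‖a_1‖ = 5.3852, so e_1 = (-0.3714, -0.5571, -0.7428).
e_1·a_2 = (-0.3714)·(-4) + (-0.5571)·4 + (-0.7428)·4 = -3.7139.
u_2 = a_2 + 3.7139·e_1 = (-5.3793, 1.9310, 1.2414).
‖u_2‖ = 5.8487, so e_2 = (-0.9197, 0.3302, 0.2122).
e_1·a_3 = (-0.3714)·(-3) + (-0.5571)·0 + (-0.7428)·2 = -0.3714; e_2·a_3 = (-0.9197)·(-3) + 0.3302·0 + 0.2122·2 = 3.1837.
u_3 = a_3 + 0.3714·e_1 − 3.1837·e_2 = (-0.2097, -1.2581, 1.0484).
‖u_3‖ = 1.6510, so e_3 = (-0.1270, -0.7620, 0.6350).

Q = [[-0.3714, -0.9197, -0.1270], [-0.5571, 0.3302, -0.7620], [-0.7428, 0.2122, 0.6350]], R = [[5.3852, -3.7139, -0.3714], [0.0000, 5.8487, 3.1837], [0.0000, 0.0000, 1.6510]]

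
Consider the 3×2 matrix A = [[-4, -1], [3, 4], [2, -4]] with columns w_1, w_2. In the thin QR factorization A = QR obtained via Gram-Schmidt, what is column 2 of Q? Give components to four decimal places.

q_2 = (0.0186, 0.5717, -0.8203)

w_1 = (-4, 3, 2); ‖w_1‖ = 5.3852, so q_1 = (-0.7428, 0.5571, 0.3714).
q_1·w_2 = (-0.7428)·(-1) + 0.5571·4 + 0.3714·(-4) = 1.4856.
u_2 = w_2 − 1.4856·q_1 = (0.1034, 3.1724, -4.5517).
‖u_2‖ = 5.5492, so q_2 = (0.0186, 0.5717, -0.8203).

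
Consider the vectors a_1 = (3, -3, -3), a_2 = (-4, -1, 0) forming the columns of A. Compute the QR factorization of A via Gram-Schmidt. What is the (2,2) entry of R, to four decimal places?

a_1 = (3, -3, -3); ‖a_1‖ = 5.1962, so q_1 = (0.5774, -0.5774, -0.5774).
q_1·a_2 = 0.5774·(-4) + (-0.5774)·(-1) + (-0.5774)·0 = -1.7321.
u_2 = a_2 + 1.7321·q_1 = (-3.0000, -2.0000, -1.0000).
r_{22} = ‖u_2‖ = 3.7417.

r_{22} = 3.7417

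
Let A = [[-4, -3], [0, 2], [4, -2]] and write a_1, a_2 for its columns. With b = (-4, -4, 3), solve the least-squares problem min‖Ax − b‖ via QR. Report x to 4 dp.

x = (0.9167, -0.3333)

a_1 = (-4, 0, 4); ‖a_1‖ = 5.6569, so e_1 = (-0.7071, 0.0000, 0.7071).
e_1·a_2 = (-0.7071)·(-3) + 0.0000·2 + 0.7071·(-2) = 0.7071.
u_2 = a_2 − 0.7071·e_1 = (-2.5000, 2.0000, -2.5000).
‖u_2‖ = 4.0620, so e_2 = (-0.6155, 0.4924, -0.6155).
Qᵀb = (4.9497, -1.3540).
Back-substitute: x_2 = -1.3540/4.0620 = -0.3333.
x_1 = (4.9497 − 0.7071·(-0.3333))/5.6569 = 0.9167.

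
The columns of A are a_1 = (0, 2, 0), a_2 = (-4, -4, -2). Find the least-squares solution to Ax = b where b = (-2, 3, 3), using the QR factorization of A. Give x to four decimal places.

a_1 = (0, 2, 0); ‖a_1‖ = 2.0000, so q_1 = (0.0000, 1.0000, 0.0000).
q_1·a_2 = 0.0000·(-4) + 1.0000·(-4) + 0.0000·(-2) = -4.0000.
u_2 = a_2 + 4.0000·q_1 = (-4.0000, 0.0000, -2.0000).
‖u_2‖ = 4.4721, so q_2 = (-0.8944, 0.0000, -0.4472).
Qᵀb = (3.0000, 0.4472).
Back-substitute: x_2 = 0.4472/4.4721 = 0.1000.
x_1 = (3.0000 + 4.0000·0.1000)/2.0000 = 1.7000.

x = (1.7000, 0.1000)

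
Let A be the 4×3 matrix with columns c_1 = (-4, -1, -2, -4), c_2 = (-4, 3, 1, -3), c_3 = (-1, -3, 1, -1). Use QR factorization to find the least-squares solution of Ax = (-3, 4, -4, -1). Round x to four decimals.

x = (0.9958, -0.0472, -1.7508)

c_1 = (-4, -1, -2, -4); ‖c_1‖ = 6.0828, so e_1 = (-0.6576, -0.1644, -0.3288, -0.6576).
e_1·c_2 = (-0.6576)·(-4) + (-0.1644)·3 + (-0.3288)·1 + (-0.6576)·(-3) = 3.7812.
u_2 = c_2 − 3.7812·e_1 = (-1.5135, 3.6216, 2.2432, -0.5135).
‖u_2‖ = 4.5500, so e_2 = (-0.3326, 0.7960, 0.4930, -0.1129).
e_1·c_3 = (-0.6576)·(-1) + (-0.1644)·(-3) + (-0.3288)·1 + (-0.6576)·(-1) = 1.4796; e_2·c_3 = (-0.3326)·(-1) + 0.7960·(-3) + 0.4930·1 + (-0.1129)·(-1) = -1.4494.
u_3 = c_3 − 1.4796·e_1 + 1.4494·e_2 = (-0.5091, -1.6031, 2.2010, -0.1906).
‖u_3‖ = 2.7767, so e_3 = (-0.1834, -0.5773, 0.7927, -0.0686).
Qᵀb = (3.2880, 2.3225, -4.8614).
Back-substitute: x_3 = -4.8614/2.7767 = -1.7508.
x_2 = (2.3225 + 1.4494·(-1.7508))/4.5500 = -0.0472.
x_1 = (3.2880 − 3.7812·(-0.0472) − 1.4796·(-1.7508))/6.0828 = 0.9958.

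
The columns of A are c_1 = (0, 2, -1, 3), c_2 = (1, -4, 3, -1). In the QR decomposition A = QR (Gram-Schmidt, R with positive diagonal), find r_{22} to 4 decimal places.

e_1 = c_1/‖c_1‖ = (0, 2, -1, 3)/3.7417 = (0.0000, 0.5345, -0.2673, 0.8018).
r_{12} = e_1·c_2 = -3.7417.
u_2 = c_2 + 3.7417·e_1 = (1.0000, -2.0000, 2.0000, 2.0000).
r_{22} = ‖u_2‖ = 3.6056.

r_{22} = 3.6056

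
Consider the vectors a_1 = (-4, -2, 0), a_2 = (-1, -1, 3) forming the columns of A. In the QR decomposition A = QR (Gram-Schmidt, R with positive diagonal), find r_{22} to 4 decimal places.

q_1 = a_1/‖a_1‖ = (-4, -2, 0)/4.4721 = (-0.8944, -0.4472, 0.0000).
r_{12} = q_1·a_2 = 1.3416.
u_2 = a_2 − 1.3416·q_1 = (0.2000, -0.4000, 3.0000).
r_{22} = ‖u_2‖ = 3.0332.

r_{22} = 3.0332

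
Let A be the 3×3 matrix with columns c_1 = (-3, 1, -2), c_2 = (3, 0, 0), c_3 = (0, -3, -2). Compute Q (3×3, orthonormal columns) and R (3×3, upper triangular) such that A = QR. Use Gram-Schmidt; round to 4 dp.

c_1 = (-3, 1, -2); ‖c_1‖ = 3.7417, so q_1 = (-0.8018, 0.2673, -0.5345).
q_1·c_2 = (-0.8018)·3 + 0.2673·0 + (-0.5345)·0 = -2.4054.
u_2 = c_2 + 2.4054·q_1 = (1.0714, 0.6429, -1.2857).
‖u_2‖ = 1.7928, so q_2 = (0.5976, 0.3586, -0.7171).
q_1·c_3 = (-0.8018)·0 + 0.2673·(-3) + (-0.5345)·(-2) = 0.2673; q_2·c_3 = 0.5976·0 + 0.3586·(-3) + (-0.7171)·(-2) = 0.3586.
u_3 = c_3 − 0.2673·q_1 − 0.3586·q_2 = (0.0000, -3.2000, -1.6000).
‖u_3‖ = 3.5777, so q_3 = (0.0000, -0.8944, -0.4472).

Q = [[-0.8018, 0.5976, 0.0000], [0.2673, 0.3586, -0.8944], [-0.5345, -0.7171, -0.4472]], R = [[3.7417, -2.4054, 0.2673], [0.0000, 1.7928, 0.3586], [0.0000, 0.0000, 3.5777]]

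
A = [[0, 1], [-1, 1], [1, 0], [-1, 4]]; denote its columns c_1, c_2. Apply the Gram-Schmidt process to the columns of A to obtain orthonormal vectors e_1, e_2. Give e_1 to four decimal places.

e_1 = (0.0000, -0.5774, 0.5774, -0.5774)

e_1 = c_1/‖c_1‖ = (0, -1, 1, -1)/1.7321 = (0.0000, -0.5774, 0.5774, -0.5774).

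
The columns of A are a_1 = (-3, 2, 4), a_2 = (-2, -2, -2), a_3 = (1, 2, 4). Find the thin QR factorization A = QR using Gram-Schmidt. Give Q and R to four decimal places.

Q = [[-0.5571, -0.7990, 0.2265], [0.3714, -0.4836, -0.7926], [0.7428, -0.3574, 0.5661]], R = [[5.3852, -1.1142, 3.1568], [0.0000, 3.2800, -3.1959], [0.0000, 0.0000, 0.9058]]

a_1 = (-3, 2, 4); ‖a_1‖ = 5.3852, so q_1 = (-0.5571, 0.3714, 0.7428).
q_1·a_2 = (-0.5571)·(-2) + 0.3714·(-2) + 0.7428·(-2) = -1.1142.
u_2 = a_2 + 1.1142·q_1 = (-2.6207, -1.5862, -1.1724).
‖u_2‖ = 3.2800, so q_2 = (-0.7990, -0.4836, -0.3574).
q_1·a_3 = (-0.5571)·1 + 0.3714·2 + 0.7428·4 = 3.1568; q_2·a_3 = (-0.7990)·1 + (-0.4836)·2 + (-0.3574)·4 = -3.1959.
u_3 = a_3 − 3.1568·q_1 + 3.1959·q_2 = (0.2051, -0.7179, 0.5128).
‖u_3‖ = 0.9058, so q_3 = (0.2265, -0.7926, 0.5661).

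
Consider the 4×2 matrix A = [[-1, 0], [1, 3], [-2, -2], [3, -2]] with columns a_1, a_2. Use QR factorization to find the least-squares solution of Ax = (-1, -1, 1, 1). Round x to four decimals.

a_1 = (-1, 1, -2, 3); ‖a_1‖ = 3.8730, so e_1 = (-0.2582, 0.2582, -0.5164, 0.7746).
e_1·a_2 = (-0.2582)·0 + 0.2582·3 + (-0.5164)·(-2) + 0.7746·(-2) = 0.2582.
u_2 = a_2 − 0.2582·e_1 = (0.0667, 2.9333, -1.8667, -2.2000).
‖u_2‖ = 4.1150, so e_2 = (0.0162, 0.7128, -0.4536, -0.5346).
Qᵀb = (0.2582, -1.7173).
Back-substitute: x_2 = -1.7173/4.1150 = -0.4173.
x_1 = (0.2582 − 0.2582·(-0.4173))/3.8730 = 0.0945.

x = (0.0945, -0.4173)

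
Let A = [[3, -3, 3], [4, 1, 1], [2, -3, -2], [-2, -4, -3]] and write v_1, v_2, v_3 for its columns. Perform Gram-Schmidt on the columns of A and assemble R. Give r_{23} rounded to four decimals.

r_{23} = 1.9283

v_1 = (3, 4, 2, -2); ‖v_1‖ = 5.7446, so e_1 = (0.5222, 0.6963, 0.3482, -0.3482).
e_1·v_2 = 0.5222·(-3) + 0.6963·1 + 0.3482·(-3) + (-0.3482)·(-4) = -0.5222.
u_2 = v_2 + 0.5222·e_1 = (-2.7273, 1.3636, -2.8182, -4.1818).
‖u_2‖ = 5.8930, so e_2 = (-0.4628, 0.2314, -0.4782, -0.7096).
r_{23} = e_2·v_3 = 1.9283.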